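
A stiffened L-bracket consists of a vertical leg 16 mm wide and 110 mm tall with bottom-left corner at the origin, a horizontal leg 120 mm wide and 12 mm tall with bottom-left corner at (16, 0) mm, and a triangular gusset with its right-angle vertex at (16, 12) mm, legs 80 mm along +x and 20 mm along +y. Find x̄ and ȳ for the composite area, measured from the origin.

x̄ = 39.41 mm, ȳ = 30.09 mm

Part | A | x̄ᵢ | ȳᵢ | A·x̄ᵢ | A·ȳᵢ
vertical leg | 1760.00 | 8.00 | 55.00 | 14080.00 | 96800.00
horizontal leg | 1440.00 | 76.00 | 6.00 | 109440.00 | 8640.00
gusset | 800.00 | 42.67 | 18.67 | 34133.33 | 14933.33
Σ | 4000.00 |  |  | 157653.33 | 120373.33
x̄ = 157653.33 / 4000.00 = 39.41 mm
ȳ = 120373.33 / 4000.00 = 30.09 mm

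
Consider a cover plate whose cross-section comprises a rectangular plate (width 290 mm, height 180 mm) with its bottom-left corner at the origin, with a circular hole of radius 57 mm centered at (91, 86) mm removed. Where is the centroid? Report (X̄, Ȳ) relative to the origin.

plate: A = 290 × 180 = 52200.00, centroid at (145.00, 90.00).
hole: A = −π·57² = -10207.03, centroid at (91.00, 86.00).
ΣA = 41992.97 mm², ΣAX̄ = 6640159.86 mm³, ΣAȲ = 3820195.03 mm³.
X̄ = 6640159.86/41992.97 = 158.13 mm; Ȳ = 3820195.03/41992.97 = 90.97 mm.

X̄ = 158.13 mm, Ȳ = 90.97 mm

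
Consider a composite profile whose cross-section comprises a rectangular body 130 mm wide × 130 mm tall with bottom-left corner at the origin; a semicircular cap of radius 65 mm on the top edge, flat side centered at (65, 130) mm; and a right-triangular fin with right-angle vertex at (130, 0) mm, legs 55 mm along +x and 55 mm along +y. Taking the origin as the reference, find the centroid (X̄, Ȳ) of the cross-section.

Part | A | x̄ᵢ | ȳᵢ | A·x̄ᵢ | A·ȳᵢ
rectangular body | 16900.00 | 65.00 | 65.00 | 1098500.00 | 1098500.00
semicircular top | 6636.61 | 65.00 | 157.59 | 431379.94 | 1045843.22
triangular fin | 1512.50 | 148.33 | 18.33 | 224354.17 | 27729.17
Σ | 25049.11 |  |  | 1754234.11 | 2172072.38
X̄ = 1754234.11 / 25049.11 = 70.03 mm
Ȳ = 2172072.38 / 25049.11 = 86.71 mm

X̄ = 70.03 mm, Ȳ = 86.71 mm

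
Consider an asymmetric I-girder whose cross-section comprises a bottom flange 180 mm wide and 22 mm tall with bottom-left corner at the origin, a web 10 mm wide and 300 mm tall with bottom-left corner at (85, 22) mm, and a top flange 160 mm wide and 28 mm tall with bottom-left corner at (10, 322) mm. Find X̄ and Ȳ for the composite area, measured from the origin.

bottom flange: A = 180 × 22 = 3960.00, centroid at (90.00, 11.00).
web: A = 10 × 300 = 3000.00, centroid at (90.00, 172.00).
top flange: A = 160 × 28 = 4480.00, centroid at (90.00, 336.00).
ΣA = 11440.00 mm², ΣAX̄ = 1029600.00 mm³, ΣAȲ = 2064840.00 mm³.
X̄ = 1029600.00/11440.00 = 90.00 mm; Ȳ = 2064840.00/11440.00 = 180.49 mm.

X̄ = 90.00 mm, Ȳ = 180.49 mm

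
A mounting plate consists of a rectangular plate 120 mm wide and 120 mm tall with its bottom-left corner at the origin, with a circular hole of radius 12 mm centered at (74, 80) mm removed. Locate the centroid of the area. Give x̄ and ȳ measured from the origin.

x̄ = 59.55 mm, ȳ = 59.35 mm

Part | A | x̄ᵢ | ȳᵢ | A·x̄ᵢ | A·ȳᵢ
plate | 14400.00 | 60.00 | 60.00 | 864000.00 | 864000.00
hole | -452.39 | 74.00 | 80.00 | -33476.81 | -36191.15
Σ | 13947.61 |  |  | 830523.19 | 827808.85
x̄ = 830523.19 / 13947.61 = 59.55 mm
ȳ = 827808.85 / 13947.61 = 59.35 mm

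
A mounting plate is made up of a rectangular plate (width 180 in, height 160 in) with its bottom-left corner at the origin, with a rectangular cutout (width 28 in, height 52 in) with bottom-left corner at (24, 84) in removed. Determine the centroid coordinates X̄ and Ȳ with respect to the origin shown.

X̄ = 92.77 in, Ȳ = 78.40 in

plate: A = 180 × 160 = 28800.00, centroid at (90.00, 80.00).
hole: A = −(28 × 52) = -1456.00, centroid at (38.00, 110.00).
ΣA = 27344.00 in²
ΣAX̄ = (28800.00)(90.00) + (-1456.00)(38.00) = 2536672.00 in³
ΣAȲ = (28800.00)(80.00) + (-1456.00)(110.00) = 2143840.00 in³
X̄ = 2536672.00 / 27344.00 = 92.77 in
Ȳ = 2143840.00 / 27344.00 = 78.40 in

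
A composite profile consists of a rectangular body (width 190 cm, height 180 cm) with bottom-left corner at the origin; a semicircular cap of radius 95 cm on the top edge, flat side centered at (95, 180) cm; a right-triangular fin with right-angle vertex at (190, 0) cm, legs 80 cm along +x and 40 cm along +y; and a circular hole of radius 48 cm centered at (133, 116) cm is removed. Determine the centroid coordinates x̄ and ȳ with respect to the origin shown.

rectangular body: A = 190 × 180 = 34200.00, centroid at (95.00, 90.00).
semicircular top: A = ½π·95² = 14176.44, centroid at (95.00, 220.32).
triangular fin: A = ½·80·40 = 1600.00, centroid at (216.67, 13.33).
hole: A = −π·48² = -7238.23, centroid at (133.00, 116.00).
ΣA = 42738.21 cm²
ΣAx̄ = (34200.00)(95.00) + (14176.44)(95.00) + (1600.00)(216.67) + (-7238.23)(133.00) = 3979743.65 cm³
ΣAȳ = (34200.00)(90.00) + (14176.44)(220.32) + (1600.00)(13.33) + (-7238.23)(116.00) = 5383040.68 cm³
x̄ = 3979743.65 / 42738.21 = 93.12 cm
ȳ = 5383040.68 / 42738.21 = 125.95 cm

x̄ = 93.12 cm, ȳ = 125.95 cm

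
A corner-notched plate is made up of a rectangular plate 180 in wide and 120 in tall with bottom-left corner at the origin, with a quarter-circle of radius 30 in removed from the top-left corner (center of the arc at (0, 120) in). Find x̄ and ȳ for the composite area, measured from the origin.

x̄ = 92.61 in, ȳ = 58.40 in

plate: A = 180 × 120 = 21600.00, centroid at (90.00, 60.00).
removed quarter-circle: A = −¼π·30² = -706.86, centroid at (12.73, 107.27).
ΣA = 20893.14 in², ΣAx̄ = 1935000.00 in³, ΣAȳ = 1220177.00 in³.
x̄ = 1935000.00/20893.14 = 92.61 in; ȳ = 1220177.00/20893.14 = 58.40 in.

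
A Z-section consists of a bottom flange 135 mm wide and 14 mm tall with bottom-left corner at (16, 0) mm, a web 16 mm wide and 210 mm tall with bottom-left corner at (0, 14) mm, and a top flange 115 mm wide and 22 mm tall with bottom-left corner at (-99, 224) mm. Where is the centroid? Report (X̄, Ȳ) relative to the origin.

bottom flange: A = 135 × 14 = 1890.00, centroid at (83.50, 7.00).
web: A = 16 × 210 = 3360.00, centroid at (8.00, 119.00).
top flange: A = 115 × 22 = 2530.00, centroid at (-41.50, 235.00).
ΣA = 7780.00 mm², ΣAX̄ = 79700.00 mm³, ΣAȲ = 1007620.00 mm³.
X̄ = 79700.00/7780.00 = 10.24 mm; Ȳ = 1007620.00/7780.00 = 129.51 mm.

X̄ = 10.24 mm, Ȳ = 129.51 mm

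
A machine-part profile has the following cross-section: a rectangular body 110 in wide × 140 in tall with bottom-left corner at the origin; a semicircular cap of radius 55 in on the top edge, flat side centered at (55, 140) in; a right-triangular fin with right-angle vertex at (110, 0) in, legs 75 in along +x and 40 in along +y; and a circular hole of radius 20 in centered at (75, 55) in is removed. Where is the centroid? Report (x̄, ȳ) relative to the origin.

rectangular body: A = 110 × 140 = 15400.00, centroid at (55.00, 70.00).
semicircular top: A = ½π·55² = 4751.66, centroid at (55.00, 163.34).
triangular fin: A = ½·75·40 = 1500.00, centroid at (135.00, 13.33).
hole: A = −π·20² = -1256.64, centroid at (75.00, 55.00).
ΣA = 20395.02 in², ΣAx̄ = 1216593.46 in³, ΣAȳ = 1805033.87 in³.
x̄ = 1216593.46/20395.02 = 59.65 in; ȳ = 1805033.87/20395.02 = 88.50 in.

x̄ = 59.65 in, ȳ = 88.50 in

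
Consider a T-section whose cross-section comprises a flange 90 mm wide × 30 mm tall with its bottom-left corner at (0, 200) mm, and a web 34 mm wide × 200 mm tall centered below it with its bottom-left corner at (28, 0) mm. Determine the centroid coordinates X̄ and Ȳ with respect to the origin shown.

Part | A | x̄ᵢ | ȳᵢ | A·x̄ᵢ | A·ȳᵢ
web | 6800.00 | 45.00 | 100.00 | 306000.00 | 680000.00
flange | 2700.00 | 45.00 | 215.00 | 121500.00 | 580500.00
Σ | 9500.00 |  |  | 427500.00 | 1260500.00
X̄ = 427500.00 / 9500.00 = 45.00 mm
Ȳ = 1260500.00 / 9500.00 = 132.68 mm

X̄ = 45.00 mm, Ȳ = 132.68 mm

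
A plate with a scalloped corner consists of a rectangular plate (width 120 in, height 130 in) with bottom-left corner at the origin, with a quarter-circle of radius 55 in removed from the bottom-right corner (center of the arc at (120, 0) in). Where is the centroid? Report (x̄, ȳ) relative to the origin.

x̄ = 53.41 in, ȳ = 72.48 in

Part | A | x̄ᵢ | ȳᵢ | A·x̄ᵢ | A·ȳᵢ
plate | 15600.00 | 60.00 | 65.00 | 936000.00 | 1014000.00
removed quarter-circle | -2375.83 | 96.66 | 23.34 | -229641.20 | -55458.33
Σ | 13224.17 |  |  | 706358.80 | 958541.67
x̄ = 706358.80 / 13224.17 = 53.41 in
ȳ = 958541.67 / 13224.17 = 72.48 in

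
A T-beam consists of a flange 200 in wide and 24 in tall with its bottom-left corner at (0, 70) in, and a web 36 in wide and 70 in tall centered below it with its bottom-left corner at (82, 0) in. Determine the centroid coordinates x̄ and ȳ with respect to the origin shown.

x̄ = 100.00 in, ȳ = 65.82 in

web: A = 36 × 70 = 2520.00, centroid at (100.00, 35.00).
flange: A = 200 × 24 = 4800.00, centroid at (100.00, 82.00).
ΣA = 7320.00 in², ΣAx̄ = 732000.00 in³, ΣAȳ = 481800.00 in³.
x̄ = 732000.00/7320.00 = 100.00 in; ȳ = 481800.00/7320.00 = 65.82 in.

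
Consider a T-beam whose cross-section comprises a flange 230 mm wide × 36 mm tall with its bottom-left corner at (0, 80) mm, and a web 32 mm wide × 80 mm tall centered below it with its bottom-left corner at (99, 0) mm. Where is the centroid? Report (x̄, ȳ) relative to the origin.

web: A = 32 × 80 = 2560.00, centroid at (115.00, 40.00).
flange: A = 230 × 36 = 8280.00, centroid at (115.00, 98.00).
ΣA = 10840.00 mm², ΣAx̄ = 1246600.00 mm³, ΣAȳ = 913840.00 mm³.
x̄ = 1246600.00/10840.00 = 115.00 mm; ȳ = 913840.00/10840.00 = 84.30 mm.

x̄ = 115.00 mm, ȳ = 84.30 mm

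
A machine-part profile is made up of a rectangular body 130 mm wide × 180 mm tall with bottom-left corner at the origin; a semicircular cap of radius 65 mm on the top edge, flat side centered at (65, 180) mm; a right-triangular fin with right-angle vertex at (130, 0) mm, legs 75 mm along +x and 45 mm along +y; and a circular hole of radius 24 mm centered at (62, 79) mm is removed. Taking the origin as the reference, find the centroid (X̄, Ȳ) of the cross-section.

rectangular body: A = 130 × 180 = 23400.00, centroid at (65.00, 90.00).
semicircular top: A = ½π·65² = 6636.61, centroid at (65.00, 207.59).
triangular fin: A = ½·75·45 = 1687.50, centroid at (155.00, 15.00).
hole: A = −π·24² = -1809.56, centroid at (62.00, 79.00).
ΣA = 29914.56 mm²
ΣAX̄ = (23400.00)(65.00) + (6636.61)(65.00) + (1687.50)(155.00) + (-1809.56)(62.00) = 2101749.88 mm³
ΣAȲ = (23400.00)(90.00) + (6636.61)(207.59) + (1687.50)(15.00) + (-1809.56)(79.00) = 3366031.41 mm³
X̄ = 2101749.88 / 29914.56 = 70.26 mm
Ȳ = 3366031.41 / 29914.56 = 112.52 mm

X̄ = 70.26 mm, Ȳ = 112.52 mm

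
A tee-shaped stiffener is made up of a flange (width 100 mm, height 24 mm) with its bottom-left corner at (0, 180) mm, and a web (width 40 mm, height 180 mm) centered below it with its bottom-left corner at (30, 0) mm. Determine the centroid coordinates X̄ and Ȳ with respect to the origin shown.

Part | A | x̄ᵢ | ȳᵢ | A·x̄ᵢ | A·ȳᵢ
web | 7200.00 | 50.00 | 90.00 | 360000.00 | 648000.00
flange | 2400.00 | 50.00 | 192.00 | 120000.00 | 460800.00
Σ | 9600.00 |  |  | 480000.00 | 1108800.00
X̄ = 480000.00 / 9600.00 = 50.00 mm
Ȳ = 1108800.00 / 9600.00 = 115.50 mm

X̄ = 50.00 mm, Ȳ = 115.50 mm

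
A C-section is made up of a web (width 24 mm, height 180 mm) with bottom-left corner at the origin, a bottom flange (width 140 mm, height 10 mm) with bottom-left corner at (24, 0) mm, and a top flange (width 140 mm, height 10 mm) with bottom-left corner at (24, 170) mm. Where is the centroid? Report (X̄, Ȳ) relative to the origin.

Part | A | x̄ᵢ | ȳᵢ | A·x̄ᵢ | A·ȳᵢ
web | 4320.00 | 12.00 | 90.00 | 51840.00 | 388800.00
bottom flange | 1400.00 | 94.00 | 5.00 | 131600.00 | 7000.00
top flange | 1400.00 | 94.00 | 175.00 | 131600.00 | 245000.00
Σ | 7120.00 |  |  | 315040.00 | 640800.00
X̄ = 315040.00 / 7120.00 = 44.25 mm
Ȳ = 640800.00 / 7120.00 = 90.00 mm

X̄ = 44.25 mm, Ȳ = 90.00 mm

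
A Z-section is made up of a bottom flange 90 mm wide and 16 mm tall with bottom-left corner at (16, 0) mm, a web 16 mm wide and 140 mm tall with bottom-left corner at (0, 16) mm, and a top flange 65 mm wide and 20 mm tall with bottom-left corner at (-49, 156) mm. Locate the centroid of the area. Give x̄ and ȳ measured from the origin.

x̄ = 16.93 mm, ȳ = 84.33 mm

bottom flange: A = 90 × 16 = 1440.00, centroid at (61.00, 8.00).
web: A = 16 × 140 = 2240.00, centroid at (8.00, 86.00).
top flange: A = 65 × 20 = 1300.00, centroid at (-16.50, 166.00).
ΣA = 4980.00 mm²
ΣAx̄ = (1440.00)(61.00) + (2240.00)(8.00) + (1300.00)(-16.50) = 84310.00 mm³
ΣAȳ = (1440.00)(8.00) + (2240.00)(86.00) + (1300.00)(166.00) = 419960.00 mm³
x̄ = 84310.00 / 4980.00 = 16.93 mm
ȳ = 419960.00 / 4980.00 = 84.33 mm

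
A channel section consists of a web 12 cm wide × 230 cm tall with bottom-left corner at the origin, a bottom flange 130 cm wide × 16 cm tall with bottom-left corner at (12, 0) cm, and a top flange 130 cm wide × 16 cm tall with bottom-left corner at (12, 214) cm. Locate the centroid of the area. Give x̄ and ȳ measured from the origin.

web: A = 12 × 230 = 2760.00, centroid at (6.00, 115.00).
bottom flange: A = 130 × 16 = 2080.00, centroid at (77.00, 8.00).
top flange: A = 130 × 16 = 2080.00, centroid at (77.00, 222.00).
ΣA = 6920.00 cm², ΣAx̄ = 336880.00 cm³, ΣAȳ = 795800.00 cm³.
x̄ = 336880.00/6920.00 = 48.68 cm; ȳ = 795800.00/6920.00 = 115.00 cm.

x̄ = 48.68 cm, ȳ = 115.00 cm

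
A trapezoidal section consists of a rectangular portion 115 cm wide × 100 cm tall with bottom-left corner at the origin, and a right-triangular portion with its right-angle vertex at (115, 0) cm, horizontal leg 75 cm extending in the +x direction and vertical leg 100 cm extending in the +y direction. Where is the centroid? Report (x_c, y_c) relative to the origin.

x_c = 77.79 cm, y_c = 45.90 cm

rectangular portion: A = 115 × 100 = 11500.00, centroid at (57.50, 50.00).
triangular portion: A = ½·75·100 = 3750.00, centroid at (140.00, 33.33).
ΣA = 15250.00 cm², ΣAx_c = 1186250.00 cm³, ΣAy_c = 700000.00 cm³.
x_c = 1186250.00/15250.00 = 77.79 cm; y_c = 700000.00/15250.00 = 45.90 cm.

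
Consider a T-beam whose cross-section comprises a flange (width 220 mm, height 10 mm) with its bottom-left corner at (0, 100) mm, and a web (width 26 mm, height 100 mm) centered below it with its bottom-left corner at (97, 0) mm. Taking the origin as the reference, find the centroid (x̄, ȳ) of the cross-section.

Part | A | x̄ᵢ | ȳᵢ | A·x̄ᵢ | A·ȳᵢ
web | 2600.00 | 110.00 | 50.00 | 286000.00 | 130000.00
flange | 2200.00 | 110.00 | 105.00 | 242000.00 | 231000.00
Σ | 4800.00 |  |  | 528000.00 | 361000.00
x̄ = 528000.00 / 4800.00 = 110.00 mm
ȳ = 361000.00 / 4800.00 = 75.21 mm

x̄ = 110.00 mm, ȳ = 75.21 mm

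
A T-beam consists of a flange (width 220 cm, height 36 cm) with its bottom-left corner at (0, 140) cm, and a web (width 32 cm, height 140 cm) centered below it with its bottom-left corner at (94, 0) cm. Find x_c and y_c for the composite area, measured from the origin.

web: A = 32 × 140 = 4480.00, centroid at (110.00, 70.00).
flange: A = 220 × 36 = 7920.00, centroid at (110.00, 158.00).
ΣA = 12400.00 cm², ΣAx_c = 1364000.00 cm³, ΣAy_c = 1564960.00 cm³.
x_c = 1364000.00/12400.00 = 110.00 cm; y_c = 1564960.00/12400.00 = 126.21 cm.

x_c = 110.00 cm, y_c = 126.21 cm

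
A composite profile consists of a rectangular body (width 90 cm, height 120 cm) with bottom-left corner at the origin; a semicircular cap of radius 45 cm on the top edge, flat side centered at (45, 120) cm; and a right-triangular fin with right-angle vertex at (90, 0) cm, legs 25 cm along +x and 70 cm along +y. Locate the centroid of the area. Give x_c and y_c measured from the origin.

x_c = 48.14 cm, y_c = 74.78 cm

rectangular body: A = 90 × 120 = 10800.00, centroid at (45.00, 60.00).
semicircular top: A = ½π·45² = 3180.86, centroid at (45.00, 139.10).
triangular fin: A = ½·25·70 = 875.00, centroid at (98.33, 23.33).
ΣA = 14855.86 cm²
ΣAx_c = (10800.00)(45.00) + (3180.86)(45.00) + (875.00)(98.33) = 715180.48 cm³
ΣAy_c = (10800.00)(60.00) + (3180.86)(139.10) + (875.00)(23.33) = 1110870.17 cm³
x_c = 715180.48 / 14855.86 = 48.14 cm
y_c = 1110870.17 / 14855.86 = 74.78 cm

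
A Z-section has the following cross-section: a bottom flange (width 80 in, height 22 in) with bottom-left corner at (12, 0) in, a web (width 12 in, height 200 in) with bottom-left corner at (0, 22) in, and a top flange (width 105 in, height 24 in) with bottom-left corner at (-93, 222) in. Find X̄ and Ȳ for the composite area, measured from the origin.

Part | A | x̄ᵢ | ȳᵢ | A·x̄ᵢ | A·ȳᵢ
bottom flange | 1760.00 | 52.00 | 11.00 | 91520.00 | 19360.00
web | 2400.00 | 6.00 | 122.00 | 14400.00 | 292800.00
top flange | 2520.00 | -40.50 | 234.00 | -102060.00 | 589680.00
Σ | 6680.00 |  |  | 3860.00 | 901840.00
X̄ = 3860.00 / 6680.00 = 0.58 in
Ȳ = 901840.00 / 6680.00 = 135.01 in

X̄ = 0.58 in, Ȳ = 135.01 in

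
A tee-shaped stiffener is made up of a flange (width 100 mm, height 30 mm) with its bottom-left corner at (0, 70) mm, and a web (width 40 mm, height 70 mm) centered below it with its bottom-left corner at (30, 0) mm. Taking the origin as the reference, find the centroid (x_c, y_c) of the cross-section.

x_c = 50.00 mm, y_c = 60.86 mm

web: A = 40 × 70 = 2800.00, centroid at (50.00, 35.00).
flange: A = 100 × 30 = 3000.00, centroid at (50.00, 85.00).
ΣA = 5800.00 mm², ΣAx_c = 290000.00 mm³, ΣAy_c = 353000.00 mm³.
x_c = 290000.00/5800.00 = 50.00 mm; y_c = 353000.00/5800.00 = 60.86 mm.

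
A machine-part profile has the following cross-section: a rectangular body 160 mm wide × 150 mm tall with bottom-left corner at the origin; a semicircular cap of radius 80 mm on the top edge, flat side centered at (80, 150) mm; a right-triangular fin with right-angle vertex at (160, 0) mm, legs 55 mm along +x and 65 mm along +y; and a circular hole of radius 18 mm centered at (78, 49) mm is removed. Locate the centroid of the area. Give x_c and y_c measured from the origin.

rectangular body: A = 160 × 150 = 24000.00, centroid at (80.00, 75.00).
semicircular top: A = ½π·80² = 10053.10, centroid at (80.00, 183.95).
triangular fin: A = ½·55·65 = 1787.50, centroid at (178.33, 21.67).
hole: A = −π·18² = -1017.88, centroid at (78.00, 49.00).
ΣA = 34822.72 mm², ΣAx_c = 2963624.22 mm³, ΣAy_c = 3638151.05 mm³.
x_c = 2963624.22/34822.72 = 85.11 mm; y_c = 3638151.05/34822.72 = 104.48 mm.

x_c = 85.11 mm, y_c = 104.48 mm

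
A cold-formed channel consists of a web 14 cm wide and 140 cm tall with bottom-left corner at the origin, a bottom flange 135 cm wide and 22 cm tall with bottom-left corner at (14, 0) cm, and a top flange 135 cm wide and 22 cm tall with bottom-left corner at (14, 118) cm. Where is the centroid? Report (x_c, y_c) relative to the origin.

Part | A | x̄ᵢ | ȳᵢ | A·x̄ᵢ | A·ȳᵢ
web | 1960.00 | 7.00 | 70.00 | 13720.00 | 137200.00
bottom flange | 2970.00 | 81.50 | 11.00 | 242055.00 | 32670.00
top flange | 2970.00 | 81.50 | 129.00 | 242055.00 | 383130.00
Σ | 7900.00 |  |  | 497830.00 | 553000.00
x_c = 497830.00 / 7900.00 = 63.02 cm
y_c = 553000.00 / 7900.00 = 70.00 cm

x_c = 63.02 cm, y_c = 70.00 cm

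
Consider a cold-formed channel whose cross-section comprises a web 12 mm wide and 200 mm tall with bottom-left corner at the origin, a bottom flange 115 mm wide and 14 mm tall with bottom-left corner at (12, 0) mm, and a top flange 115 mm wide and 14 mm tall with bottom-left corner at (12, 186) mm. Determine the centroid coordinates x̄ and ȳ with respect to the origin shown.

Part | A | x̄ᵢ | ȳᵢ | A·x̄ᵢ | A·ȳᵢ
web | 2400.00 | 6.00 | 100.00 | 14400.00 | 240000.00
bottom flange | 1610.00 | 69.50 | 7.00 | 111895.00 | 11270.00
top flange | 1610.00 | 69.50 | 193.00 | 111895.00 | 310730.00
Σ | 5620.00 |  |  | 238190.00 | 562000.00
x̄ = 238190.00 / 5620.00 = 42.38 mm
ȳ = 562000.00 / 5620.00 = 100.00 mm

x̄ = 42.38 mm, ȳ = 100.00 mm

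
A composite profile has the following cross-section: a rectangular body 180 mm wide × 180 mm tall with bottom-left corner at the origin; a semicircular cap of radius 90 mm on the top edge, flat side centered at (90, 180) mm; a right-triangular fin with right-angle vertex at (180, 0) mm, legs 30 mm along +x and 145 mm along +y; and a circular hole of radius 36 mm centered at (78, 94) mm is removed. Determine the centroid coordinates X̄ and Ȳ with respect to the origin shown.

rectangular body: A = 180 × 180 = 32400.00, centroid at (90.00, 90.00).
semicircular top: A = ½π·90² = 12723.45, centroid at (90.00, 218.20).
triangular fin: A = ½·30·145 = 2175.00, centroid at (190.00, 48.33).
hole: A = −π·36² = -4071.50, centroid at (78.00, 94.00).
ΣA = 43226.95 mm²
ΣAX̄ = (32400.00)(90.00) + (12723.45)(90.00) + (2175.00)(190.00) + (-4071.50)(78.00) = 4156783.20 mm³
ΣAȲ = (32400.00)(90.00) + (12723.45)(218.20) + (2175.00)(48.33) + (-4071.50)(94.00) = 5414624.66 mm³
X̄ = 4156783.20 / 43226.95 = 96.16 mm
Ȳ = 5414624.66 / 43226.95 = 125.26 mm

X̄ = 96.16 mm, Ȳ = 125.26 mm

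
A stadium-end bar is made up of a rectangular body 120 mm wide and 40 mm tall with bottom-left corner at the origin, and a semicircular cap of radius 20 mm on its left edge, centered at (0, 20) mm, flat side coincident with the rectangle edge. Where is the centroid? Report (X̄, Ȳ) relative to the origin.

rectangular body: A = 120 × 40 = 4800.00, centroid at (60.00, 20.00).
semicircular end: A = ½π·20² = 628.32, centroid at (-8.49, 20.00).
ΣA = 5428.32 mm², ΣAX̄ = 282666.67 mm³, ΣAȲ = 108566.37 mm³.
X̄ = 282666.67/5428.32 = 52.07 mm; Ȳ = 108566.37/5428.32 = 20.00 mm.

X̄ = 52.07 mm, Ȳ = 20.00 mm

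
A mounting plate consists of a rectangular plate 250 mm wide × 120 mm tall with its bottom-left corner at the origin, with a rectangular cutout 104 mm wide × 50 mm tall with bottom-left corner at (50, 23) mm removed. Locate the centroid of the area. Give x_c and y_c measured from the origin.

x_c = 129.82 mm, y_c = 62.52 mm

plate: A = 250 × 120 = 30000.00, centroid at (125.00, 60.00).
hole: A = −(104 × 50) = -5200.00, centroid at (102.00, 48.00).
ΣA = 24800.00 mm²
ΣAx_c = (30000.00)(125.00) + (-5200.00)(102.00) = 3219600.00 mm³
ΣAy_c = (30000.00)(60.00) + (-5200.00)(48.00) = 1550400.00 mm³
x_c = 3219600.00 / 24800.00 = 129.82 mm
y_c = 1550400.00 / 24800.00 = 62.52 mm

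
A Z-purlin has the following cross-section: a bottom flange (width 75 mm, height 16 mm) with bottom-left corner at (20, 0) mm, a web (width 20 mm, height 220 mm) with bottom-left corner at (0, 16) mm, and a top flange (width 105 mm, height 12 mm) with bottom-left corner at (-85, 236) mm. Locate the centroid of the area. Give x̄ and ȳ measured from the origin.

bottom flange: A = 75 × 16 = 1200.00, centroid at (57.50, 8.00).
web: A = 20 × 220 = 4400.00, centroid at (10.00, 126.00).
top flange: A = 105 × 12 = 1260.00, centroid at (-32.50, 242.00).
ΣA = 6860.00 mm², ΣAx̄ = 72050.00 mm³, ΣAȳ = 868920.00 mm³.
x̄ = 72050.00/6860.00 = 10.50 mm; ȳ = 868920.00/6860.00 = 126.66 mm.

x̄ = 10.50 mm, ȳ = 126.66 mm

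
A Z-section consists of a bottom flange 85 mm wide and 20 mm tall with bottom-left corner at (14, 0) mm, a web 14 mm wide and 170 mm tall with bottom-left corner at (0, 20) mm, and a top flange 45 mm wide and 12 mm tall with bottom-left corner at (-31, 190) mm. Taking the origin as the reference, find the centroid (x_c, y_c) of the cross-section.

Part | A | x̄ᵢ | ȳᵢ | A·x̄ᵢ | A·ȳᵢ
bottom flange | 1700.00 | 56.50 | 10.00 | 96050.00 | 17000.00
web | 2380.00 | 7.00 | 105.00 | 16660.00 | 249900.00
top flange | 540.00 | -8.50 | 196.00 | -4590.00 | 105840.00
Σ | 4620.00 |  |  | 108120.00 | 372740.00
x_c = 108120.00 / 4620.00 = 23.40 mm
y_c = 372740.00 / 4620.00 = 80.68 mm

x_c = 23.40 mm, y_c = 80.68 mm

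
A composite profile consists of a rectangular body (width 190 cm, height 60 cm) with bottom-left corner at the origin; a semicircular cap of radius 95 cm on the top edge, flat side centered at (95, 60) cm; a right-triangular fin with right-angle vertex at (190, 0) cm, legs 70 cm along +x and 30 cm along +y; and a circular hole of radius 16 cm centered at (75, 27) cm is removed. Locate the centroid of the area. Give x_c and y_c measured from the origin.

x_c = 100.43 cm, y_c = 67.89 cm

rectangular body: A = 190 × 60 = 11400.00, centroid at (95.00, 30.00).
semicircular top: A = ½π·95² = 14176.44, centroid at (95.00, 100.32).
triangular fin: A = ½·70·30 = 1050.00, centroid at (213.33, 10.00).
hole: A = −π·16² = -804.25, centroid at (75.00, 27.00).
ΣA = 25822.19 cm², ΣAx_c = 2593442.92 cm³, ΣAy_c = 1752954.86 cm³.
x_c = 2593442.92/25822.19 = 100.43 cm; y_c = 1752954.86/25822.19 = 67.89 cm.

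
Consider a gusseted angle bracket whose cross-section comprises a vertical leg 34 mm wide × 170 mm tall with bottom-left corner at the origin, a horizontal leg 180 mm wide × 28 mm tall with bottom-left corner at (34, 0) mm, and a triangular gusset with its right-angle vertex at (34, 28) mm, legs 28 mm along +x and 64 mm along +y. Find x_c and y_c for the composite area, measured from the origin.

vertical leg: A = 34 × 170 = 5780.00, centroid at (17.00, 85.00).
horizontal leg: A = 180 × 28 = 5040.00, centroid at (124.00, 14.00).
gusset: A = ½·28·64 = 896.00, centroid at (43.33, 49.33).
ΣA = 11716.00 mm²
ΣAx_c = (5780.00)(17.00) + (5040.00)(124.00) + (896.00)(43.33) = 762046.67 mm³
ΣAy_c = (5780.00)(85.00) + (5040.00)(14.00) + (896.00)(49.33) = 606062.67 mm³
x_c = 762046.67 / 11716.00 = 65.04 mm
y_c = 606062.67 / 11716.00 = 51.73 mm

x_c = 65.04 mm, y_c = 51.73 mm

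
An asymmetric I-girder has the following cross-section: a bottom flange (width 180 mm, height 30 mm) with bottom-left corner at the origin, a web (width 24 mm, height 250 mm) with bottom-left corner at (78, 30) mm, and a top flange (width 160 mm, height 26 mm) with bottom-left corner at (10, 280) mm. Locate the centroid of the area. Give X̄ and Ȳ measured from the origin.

Part | A | x̄ᵢ | ȳᵢ | A·x̄ᵢ | A·ȳᵢ
bottom flange | 5400.00 | 90.00 | 15.00 | 486000.00 | 81000.00
web | 6000.00 | 90.00 | 155.00 | 540000.00 | 930000.00
top flange | 4160.00 | 90.00 | 293.00 | 374400.00 | 1218880.00
Σ | 15560.00 |  |  | 1400400.00 | 2229880.00
X̄ = 1400400.00 / 15560.00 = 90.00 mm
Ȳ = 2229880.00 / 15560.00 = 143.31 mm

X̄ = 90.00 mm, Ȳ = 143.31 mm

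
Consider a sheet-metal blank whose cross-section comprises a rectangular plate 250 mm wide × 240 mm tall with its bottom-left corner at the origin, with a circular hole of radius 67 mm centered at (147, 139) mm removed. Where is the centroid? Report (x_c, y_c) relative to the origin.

x_c = 118.24 mm, y_c = 114.16 mm

plate: A = 250 × 240 = 60000.00, centroid at (125.00, 120.00).
hole: A = −π·67² = -14102.61, centroid at (147.00, 139.00).
ΣA = 45897.39 mm²
ΣAx_c = (60000.00)(125.00) + (-14102.61)(147.00) = 5426916.41 mm³
ΣAy_c = (60000.00)(120.00) + (-14102.61)(139.00) = 5239737.29 mm³
x_c = 5426916.41 / 45897.39 = 118.24 mm
y_c = 5239737.29 / 45897.39 = 114.16 mm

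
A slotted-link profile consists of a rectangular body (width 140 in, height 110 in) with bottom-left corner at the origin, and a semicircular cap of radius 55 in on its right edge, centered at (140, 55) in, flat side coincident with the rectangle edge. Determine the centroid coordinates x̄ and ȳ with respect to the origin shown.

rectangular body: A = 140 × 110 = 15400.00, centroid at (70.00, 55.00).
semicircular end: A = ½π·55² = 4751.66, centroid at (163.34, 55.00).
ΣA = 20151.66 in², ΣAx̄ = 1854148.91 in³, ΣAȳ = 1108341.24 in³.
x̄ = 1854148.91/20151.66 = 92.01 in; ȳ = 1108341.24/20151.66 = 55.00 in.

x̄ = 92.01 in, ȳ = 55.00 in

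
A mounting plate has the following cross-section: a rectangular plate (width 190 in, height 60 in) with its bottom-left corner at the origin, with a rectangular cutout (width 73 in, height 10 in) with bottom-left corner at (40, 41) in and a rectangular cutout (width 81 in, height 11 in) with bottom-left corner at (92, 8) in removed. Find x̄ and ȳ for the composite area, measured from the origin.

plate: A = 190 × 60 = 11400.00, centroid at (95.00, 30.00).
hole 1: A = −(73 × 10) = -730.00, centroid at (76.50, 46.00).
hole 2: A = −(81 × 11) = -891.00, centroid at (132.50, 13.50).
ΣA = 9779.00 in²
ΣAx̄ = (11400.00)(95.00) + (-730.00)(76.50) + (-891.00)(132.50) = 909097.50 in³
ΣAȳ = (11400.00)(30.00) + (-730.00)(46.00) + (-891.00)(13.50) = 296391.50 in³
x̄ = 909097.50 / 9779.00 = 92.96 in
ȳ = 296391.50 / 9779.00 = 30.31 in

x̄ = 92.96 in, ȳ = 30.31 in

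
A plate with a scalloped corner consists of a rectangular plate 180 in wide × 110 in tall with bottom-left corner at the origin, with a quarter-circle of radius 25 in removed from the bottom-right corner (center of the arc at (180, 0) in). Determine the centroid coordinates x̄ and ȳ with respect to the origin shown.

Part | A | x̄ᵢ | ȳᵢ | A·x̄ᵢ | A·ȳᵢ
plate | 19800.00 | 90.00 | 55.00 | 1782000.00 | 1089000.00
removed quarter-circle | -490.87 | 169.39 | 10.61 | -83148.96 | -5208.33
Σ | 19309.13 |  |  | 1698851.04 | 1083791.67
x̄ = 1698851.04 / 19309.13 = 87.98 in
ȳ = 1083791.67 / 19309.13 = 56.13 in

x̄ = 87.98 in, ȳ = 56.13 in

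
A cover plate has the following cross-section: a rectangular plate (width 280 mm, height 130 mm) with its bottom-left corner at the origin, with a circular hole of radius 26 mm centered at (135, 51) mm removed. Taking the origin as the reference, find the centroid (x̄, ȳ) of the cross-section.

x̄ = 140.31 mm, ȳ = 65.87 mm

plate: A = 280 × 130 = 36400.00, centroid at (140.00, 65.00).
hole: A = −π·26² = -2123.72, centroid at (135.00, 51.00).
ΣA = 34276.28 mm²
ΣAx̄ = (36400.00)(140.00) + (-2123.72)(135.00) = 4809298.25 mm³
ΣAȳ = (36400.00)(65.00) + (-2123.72)(51.00) = 2257690.45 mm³
x̄ = 4809298.25 / 34276.28 = 140.31 mm
ȳ = 2257690.45 / 34276.28 = 65.87 mm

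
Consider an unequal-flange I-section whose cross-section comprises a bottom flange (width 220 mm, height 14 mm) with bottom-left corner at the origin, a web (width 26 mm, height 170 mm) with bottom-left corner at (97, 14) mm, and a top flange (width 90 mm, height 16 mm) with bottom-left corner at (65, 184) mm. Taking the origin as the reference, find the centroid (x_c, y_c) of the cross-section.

x_c = 110.00 mm, y_c = 82.28 mm

bottom flange: A = 220 × 14 = 3080.00, centroid at (110.00, 7.00).
web: A = 26 × 170 = 4420.00, centroid at (110.00, 99.00).
top flange: A = 90 × 16 = 1440.00, centroid at (110.00, 192.00).
ΣA = 8940.00 mm², ΣAx_c = 983400.00 mm³, ΣAy_c = 735620.00 mm³.
x_c = 983400.00/8940.00 = 110.00 mm; y_c = 735620.00/8940.00 = 82.28 mm.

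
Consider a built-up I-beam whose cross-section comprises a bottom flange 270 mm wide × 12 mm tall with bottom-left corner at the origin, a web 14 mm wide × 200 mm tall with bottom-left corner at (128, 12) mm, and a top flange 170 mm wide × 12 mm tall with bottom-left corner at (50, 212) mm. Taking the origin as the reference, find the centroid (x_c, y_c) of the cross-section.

bottom flange: A = 270 × 12 = 3240.00, centroid at (135.00, 6.00).
web: A = 14 × 200 = 2800.00, centroid at (135.00, 112.00).
top flange: A = 170 × 12 = 2040.00, centroid at (135.00, 218.00).
ΣA = 8080.00 mm², ΣAx_c = 1090800.00 mm³, ΣAy_c = 777760.00 mm³.
x_c = 1090800.00/8080.00 = 135.00 mm; y_c = 777760.00/8080.00 = 96.26 mm.

x_c = 135.00 mm, y_c = 96.26 mm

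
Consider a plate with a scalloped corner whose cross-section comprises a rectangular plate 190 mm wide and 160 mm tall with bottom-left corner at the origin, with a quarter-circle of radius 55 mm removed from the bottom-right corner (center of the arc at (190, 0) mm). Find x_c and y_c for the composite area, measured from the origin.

x_c = 88.93 mm, y_c = 84.80 mm

plate: A = 190 × 160 = 30400.00, centroid at (95.00, 80.00).
removed quarter-circle: A = −¼π·55² = -2375.83, centroid at (166.66, 23.34).
ΣA = 28024.17 mm²
ΣAx_c = (30400.00)(95.00) + (-2375.83)(166.66) = 2492050.74 mm³
ΣAy_c = (30400.00)(80.00) + (-2375.83)(23.34) = 2376541.67 mm³
x_c = 2492050.74 / 28024.17 = 88.93 mm
y_c = 2376541.67 / 28024.17 = 84.80 mm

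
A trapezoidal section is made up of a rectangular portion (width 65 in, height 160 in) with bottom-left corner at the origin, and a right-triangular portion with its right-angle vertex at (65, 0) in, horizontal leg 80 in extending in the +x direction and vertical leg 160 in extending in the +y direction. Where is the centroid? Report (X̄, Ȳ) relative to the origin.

rectangular portion: A = 65 × 160 = 10400.00, centroid at (32.50, 80.00).
triangular portion: A = ½·80·160 = 6400.00, centroid at (91.67, 53.33).
ΣA = 16800.00 in²
ΣAX̄ = (10400.00)(32.50) + (6400.00)(91.67) = 924666.67 in³
ΣAȲ = (10400.00)(80.00) + (6400.00)(53.33) = 1173333.33 in³
X̄ = 924666.67 / 16800.00 = 55.04 in
Ȳ = 1173333.33 / 16800.00 = 69.84 in

X̄ = 55.04 in, Ȳ = 69.84 in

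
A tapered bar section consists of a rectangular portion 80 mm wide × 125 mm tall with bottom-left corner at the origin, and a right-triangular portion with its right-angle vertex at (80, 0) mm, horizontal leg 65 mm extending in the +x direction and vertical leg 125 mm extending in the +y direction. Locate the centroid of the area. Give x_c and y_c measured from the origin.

x_c = 57.81 mm, y_c = 56.48 mm

rectangular portion: A = 80 × 125 = 10000.00, centroid at (40.00, 62.50).
triangular portion: A = ½·65·125 = 4062.50, centroid at (101.67, 41.67).
ΣA = 14062.50 mm²
ΣAx_c = (10000.00)(40.00) + (4062.50)(101.67) = 813020.83 mm³
ΣAy_c = (10000.00)(62.50) + (4062.50)(41.67) = 794270.83 mm³
x_c = 813020.83 / 14062.50 = 57.81 mm
y_c = 794270.83 / 14062.50 = 56.48 mm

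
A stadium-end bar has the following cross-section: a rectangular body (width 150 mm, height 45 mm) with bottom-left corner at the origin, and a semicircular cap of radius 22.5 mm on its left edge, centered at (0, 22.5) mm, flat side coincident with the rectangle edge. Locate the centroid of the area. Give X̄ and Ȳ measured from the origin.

Part | A | x̄ᵢ | ȳᵢ | A·x̄ᵢ | A·ȳᵢ
rectangular body | 6750.00 | 75.00 | 22.50 | 506250.00 | 151875.00
semicircular end | 795.22 | -9.55 | 22.50 | -7593.75 | 17892.35
Σ | 7545.22 |  |  | 498656.25 | 169767.35
X̄ = 498656.25 / 7545.22 = 66.09 mm
Ȳ = 169767.35 / 7545.22 = 22.50 mm

X̄ = 66.09 mm, Ȳ = 22.50 mm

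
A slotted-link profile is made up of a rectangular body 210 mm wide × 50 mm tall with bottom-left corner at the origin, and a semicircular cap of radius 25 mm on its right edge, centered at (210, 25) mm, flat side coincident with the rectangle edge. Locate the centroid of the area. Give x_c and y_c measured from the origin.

Part | A | x̄ᵢ | ȳᵢ | A·x̄ᵢ | A·ȳᵢ
rectangular body | 10500.00 | 105.00 | 25.00 | 1102500.00 | 262500.00
semicircular end | 981.75 | 220.61 | 25.00 | 216583.68 | 24543.69
Σ | 11481.75 |  |  | 1319083.68 | 287043.69
x_c = 1319083.68 / 11481.75 = 114.89 mm
y_c = 287043.69 / 11481.75 = 25.00 mm

x_c = 114.89 mm, y_c = 25.00 mm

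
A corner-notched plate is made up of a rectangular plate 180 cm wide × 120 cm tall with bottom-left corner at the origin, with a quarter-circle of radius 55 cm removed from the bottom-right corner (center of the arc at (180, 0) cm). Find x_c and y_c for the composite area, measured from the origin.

Part | A | x̄ᵢ | ȳᵢ | A·x̄ᵢ | A·ȳᵢ
plate | 21600.00 | 90.00 | 60.00 | 1944000.00 | 1296000.00
removed quarter-circle | -2375.83 | 156.66 | 23.34 | -372190.97 | -55458.33
Σ | 19224.17 |  |  | 1571809.03 | 1240541.67
x_c = 1571809.03 / 19224.17 = 81.76 cm
y_c = 1240541.67 / 19224.17 = 64.53 cm

x_c = 81.76 cm, y_c = 64.53 cm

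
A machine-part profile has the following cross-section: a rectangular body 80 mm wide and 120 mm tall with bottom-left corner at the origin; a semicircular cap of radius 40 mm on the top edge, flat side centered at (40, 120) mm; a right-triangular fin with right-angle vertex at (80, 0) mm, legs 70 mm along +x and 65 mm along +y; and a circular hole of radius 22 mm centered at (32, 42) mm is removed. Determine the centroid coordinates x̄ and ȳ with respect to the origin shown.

x̄ = 52.14 mm, ȳ = 70.38 mm

rectangular body: A = 80 × 120 = 9600.00, centroid at (40.00, 60.00).
semicircular top: A = ½π·40² = 2513.27, centroid at (40.00, 136.98).
triangular fin: A = ½·70·65 = 2275.00, centroid at (103.33, 21.67).
hole: A = −π·22² = -1520.53, centroid at (32.00, 42.00).
ΣA = 12867.74 mm², ΣAx̄ = 670957.31 mm³, ΣAȳ = 905688.93 mm³.
x̄ = 670957.31/12867.74 = 52.14 mm; ȳ = 905688.93/12867.74 = 70.38 mm.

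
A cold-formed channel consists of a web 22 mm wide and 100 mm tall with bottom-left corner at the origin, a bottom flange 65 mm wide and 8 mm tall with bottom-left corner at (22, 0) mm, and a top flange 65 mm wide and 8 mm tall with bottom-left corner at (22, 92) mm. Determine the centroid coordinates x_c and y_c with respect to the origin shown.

x_c = 24.96 mm, y_c = 50.00 mm

Part | A | x̄ᵢ | ȳᵢ | A·x̄ᵢ | A·ȳᵢ
web | 2200.00 | 11.00 | 50.00 | 24200.00 | 110000.00
bottom flange | 520.00 | 54.50 | 4.00 | 28340.00 | 2080.00
top flange | 520.00 | 54.50 | 96.00 | 28340.00 | 49920.00
Σ | 3240.00 |  |  | 80880.00 | 162000.00
x_c = 80880.00 / 3240.00 = 24.96 mm
y_c = 162000.00 / 3240.00 = 50.00 mm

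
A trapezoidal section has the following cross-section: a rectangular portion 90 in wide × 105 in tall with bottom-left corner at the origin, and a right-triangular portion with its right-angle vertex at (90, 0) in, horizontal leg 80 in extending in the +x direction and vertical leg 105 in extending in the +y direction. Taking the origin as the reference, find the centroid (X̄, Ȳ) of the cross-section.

X̄ = 67.05 in, Ȳ = 47.12 in

Part | A | x̄ᵢ | ȳᵢ | A·x̄ᵢ | A·ȳᵢ
rectangular portion | 9450.00 | 45.00 | 52.50 | 425250.00 | 496125.00
triangular portion | 4200.00 | 116.67 | 35.00 | 490000.00 | 147000.00
Σ | 13650.00 |  |  | 915250.00 | 643125.00
X̄ = 915250.00 / 13650.00 = 67.05 in
Ȳ = 643125.00 / 13650.00 = 47.12 in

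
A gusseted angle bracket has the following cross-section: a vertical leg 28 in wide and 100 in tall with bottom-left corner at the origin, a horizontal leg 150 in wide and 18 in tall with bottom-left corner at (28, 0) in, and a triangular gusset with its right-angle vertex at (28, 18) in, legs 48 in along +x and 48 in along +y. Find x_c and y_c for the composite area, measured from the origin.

vertical leg: A = 28 × 100 = 2800.00, centroid at (14.00, 50.00).
horizontal leg: A = 150 × 18 = 2700.00, centroid at (103.00, 9.00).
gusset: A = ½·48·48 = 1152.00, centroid at (44.00, 34.00).
ΣA = 6652.00 in², ΣAx_c = 367988.00 in³, ΣAy_c = 203468.00 in³.
x_c = 367988.00/6652.00 = 55.32 in; y_c = 203468.00/6652.00 = 30.59 in.

x_c = 55.32 in, y_c = 30.59 in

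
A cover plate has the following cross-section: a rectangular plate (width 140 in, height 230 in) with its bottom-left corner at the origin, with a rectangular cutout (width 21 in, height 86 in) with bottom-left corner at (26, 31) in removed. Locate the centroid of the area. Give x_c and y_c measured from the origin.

Part | A | x̄ᵢ | ȳᵢ | A·x̄ᵢ | A·ȳᵢ
plate | 32200.00 | 70.00 | 115.00 | 2254000.00 | 3703000.00
hole | -1806.00 | 36.50 | 74.00 | -65919.00 | -133644.00
Σ | 30394.00 |  |  | 2188081.00 | 3569356.00
x_c = 2188081.00 / 30394.00 = 71.99 in
y_c = 3569356.00 / 30394.00 = 117.44 in

x_c = 71.99 in, y_c = 117.44 in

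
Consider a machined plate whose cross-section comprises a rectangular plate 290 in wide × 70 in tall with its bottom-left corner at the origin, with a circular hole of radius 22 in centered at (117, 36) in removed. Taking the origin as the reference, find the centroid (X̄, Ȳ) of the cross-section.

Part | A | x̄ᵢ | ȳᵢ | A·x̄ᵢ | A·ȳᵢ
plate | 20300.00 | 145.00 | 35.00 | 2943500.00 | 710500.00
hole | -1520.53 | 117.00 | 36.00 | -177902.11 | -54739.11
Σ | 18779.47 |  |  | 2765597.89 | 655760.89
X̄ = 2765597.89 / 18779.47 = 147.27 in
Ȳ = 655760.89 / 18779.47 = 34.92 in

X̄ = 147.27 in, Ȳ = 34.92 in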